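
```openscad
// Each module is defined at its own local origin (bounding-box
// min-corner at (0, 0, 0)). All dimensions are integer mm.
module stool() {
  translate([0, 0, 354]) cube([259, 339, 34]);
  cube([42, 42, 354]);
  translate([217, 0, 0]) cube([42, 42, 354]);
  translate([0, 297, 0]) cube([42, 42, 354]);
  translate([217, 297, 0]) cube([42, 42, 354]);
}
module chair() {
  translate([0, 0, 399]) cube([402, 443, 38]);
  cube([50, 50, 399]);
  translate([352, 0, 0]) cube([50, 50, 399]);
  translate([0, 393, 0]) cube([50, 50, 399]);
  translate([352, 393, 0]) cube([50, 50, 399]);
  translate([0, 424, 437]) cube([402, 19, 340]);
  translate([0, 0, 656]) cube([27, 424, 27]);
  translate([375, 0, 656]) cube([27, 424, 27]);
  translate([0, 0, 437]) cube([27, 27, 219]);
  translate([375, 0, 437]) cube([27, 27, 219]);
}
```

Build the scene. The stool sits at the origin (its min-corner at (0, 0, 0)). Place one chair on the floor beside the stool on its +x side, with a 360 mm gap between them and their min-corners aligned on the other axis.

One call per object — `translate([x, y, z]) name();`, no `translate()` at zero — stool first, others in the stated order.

stool();
translate([619, 0, 0]) chair();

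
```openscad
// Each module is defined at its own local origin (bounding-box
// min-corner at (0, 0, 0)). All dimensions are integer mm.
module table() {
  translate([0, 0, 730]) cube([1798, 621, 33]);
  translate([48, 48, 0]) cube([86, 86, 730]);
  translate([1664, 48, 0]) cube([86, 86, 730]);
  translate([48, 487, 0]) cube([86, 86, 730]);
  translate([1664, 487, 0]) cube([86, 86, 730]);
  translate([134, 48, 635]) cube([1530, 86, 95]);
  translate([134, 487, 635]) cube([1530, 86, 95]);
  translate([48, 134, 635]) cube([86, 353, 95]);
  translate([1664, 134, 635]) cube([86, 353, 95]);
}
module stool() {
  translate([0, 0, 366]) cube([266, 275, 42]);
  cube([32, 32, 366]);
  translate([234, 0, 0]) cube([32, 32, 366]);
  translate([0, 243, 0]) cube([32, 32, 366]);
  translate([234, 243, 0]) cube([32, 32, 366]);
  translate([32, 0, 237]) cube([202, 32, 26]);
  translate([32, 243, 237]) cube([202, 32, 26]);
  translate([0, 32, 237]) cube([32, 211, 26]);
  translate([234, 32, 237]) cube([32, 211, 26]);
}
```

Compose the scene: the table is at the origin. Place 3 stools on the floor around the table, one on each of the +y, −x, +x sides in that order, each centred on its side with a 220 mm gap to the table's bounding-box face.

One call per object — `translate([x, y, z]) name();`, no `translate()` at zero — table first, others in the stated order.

table();
translate([766, 841, 0]) stool();
translate([-486, 173, 0]) stool();
translate([2018, 173, 0]) stool();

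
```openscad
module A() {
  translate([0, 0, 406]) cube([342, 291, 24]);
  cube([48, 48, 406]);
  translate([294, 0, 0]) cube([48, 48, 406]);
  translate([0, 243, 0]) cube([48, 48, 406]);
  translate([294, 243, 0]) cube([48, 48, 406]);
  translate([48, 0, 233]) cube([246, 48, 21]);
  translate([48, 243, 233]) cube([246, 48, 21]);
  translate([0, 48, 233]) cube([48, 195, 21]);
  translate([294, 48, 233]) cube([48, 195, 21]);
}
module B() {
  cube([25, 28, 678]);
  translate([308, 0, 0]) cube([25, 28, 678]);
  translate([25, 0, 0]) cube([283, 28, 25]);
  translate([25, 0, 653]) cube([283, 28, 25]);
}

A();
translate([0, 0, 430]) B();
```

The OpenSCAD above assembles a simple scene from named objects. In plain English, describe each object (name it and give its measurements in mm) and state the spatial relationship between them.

A is a simple wooden stool: a rectangular seat 342 mm (x) by 291 mm (y), 24 mm thick, top face at z = 430 mm, on four square legs, each 48×48 mm in cross-section. The legs rest on z = 0, each flush with a corner of the seat. Four stretchers, 48 mm wide and 21 mm tall, connect adjacent legs with their undersides at z = 233 mm, each running between the inner faces of the legs it joins and aligned with the legs' outer faces on the other axis.

B is a rectangular picture frame lying in the x–z plane (depth along y). The opening is 283 mm wide (x) by 628 mm tall (z), surrounded by a border 25 mm wide on all four sides. The frame is 28 mm deep and is made of two full-height vertical stiles with two horizontal rails fitted between them.

The picture frame is on top of the stool.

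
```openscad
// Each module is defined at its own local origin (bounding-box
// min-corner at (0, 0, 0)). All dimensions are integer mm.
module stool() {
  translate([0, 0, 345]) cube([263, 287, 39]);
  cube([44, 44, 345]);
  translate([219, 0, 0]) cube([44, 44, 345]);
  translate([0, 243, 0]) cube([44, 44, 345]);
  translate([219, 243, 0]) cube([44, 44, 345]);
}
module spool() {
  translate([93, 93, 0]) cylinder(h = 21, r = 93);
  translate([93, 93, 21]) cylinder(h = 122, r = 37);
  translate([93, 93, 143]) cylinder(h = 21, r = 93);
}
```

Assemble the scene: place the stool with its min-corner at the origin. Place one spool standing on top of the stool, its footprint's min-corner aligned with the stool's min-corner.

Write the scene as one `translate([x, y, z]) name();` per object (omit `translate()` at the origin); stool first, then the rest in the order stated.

stool();
translate([0, 0, 384]) spool();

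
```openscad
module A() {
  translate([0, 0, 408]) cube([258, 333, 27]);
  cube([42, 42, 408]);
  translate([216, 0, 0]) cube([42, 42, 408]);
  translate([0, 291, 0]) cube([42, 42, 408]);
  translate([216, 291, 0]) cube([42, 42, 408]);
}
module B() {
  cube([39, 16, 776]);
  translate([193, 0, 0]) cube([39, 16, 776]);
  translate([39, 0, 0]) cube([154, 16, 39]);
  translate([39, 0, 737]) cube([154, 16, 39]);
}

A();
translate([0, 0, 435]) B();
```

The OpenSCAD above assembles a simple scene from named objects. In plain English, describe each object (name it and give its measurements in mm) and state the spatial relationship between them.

A is a simple wooden stool: a rectangular seat 258 mm (x) by 333 mm (y), 27 mm thick, top face at z = 435 mm, on four square legs, each 42×42 mm in cross-section. The legs rest on z = 0, each flush with a corner of the seat.

B is a picture frame with a 154×698 mm rectangular opening (x by z) and a uniform 39 mm border on every side. Frame depth is 16 mm along y. It is built from two vertical stiles running the full outside height and two horizontal rails spanning the gap between the stiles.

The picture frame is on top of the stool.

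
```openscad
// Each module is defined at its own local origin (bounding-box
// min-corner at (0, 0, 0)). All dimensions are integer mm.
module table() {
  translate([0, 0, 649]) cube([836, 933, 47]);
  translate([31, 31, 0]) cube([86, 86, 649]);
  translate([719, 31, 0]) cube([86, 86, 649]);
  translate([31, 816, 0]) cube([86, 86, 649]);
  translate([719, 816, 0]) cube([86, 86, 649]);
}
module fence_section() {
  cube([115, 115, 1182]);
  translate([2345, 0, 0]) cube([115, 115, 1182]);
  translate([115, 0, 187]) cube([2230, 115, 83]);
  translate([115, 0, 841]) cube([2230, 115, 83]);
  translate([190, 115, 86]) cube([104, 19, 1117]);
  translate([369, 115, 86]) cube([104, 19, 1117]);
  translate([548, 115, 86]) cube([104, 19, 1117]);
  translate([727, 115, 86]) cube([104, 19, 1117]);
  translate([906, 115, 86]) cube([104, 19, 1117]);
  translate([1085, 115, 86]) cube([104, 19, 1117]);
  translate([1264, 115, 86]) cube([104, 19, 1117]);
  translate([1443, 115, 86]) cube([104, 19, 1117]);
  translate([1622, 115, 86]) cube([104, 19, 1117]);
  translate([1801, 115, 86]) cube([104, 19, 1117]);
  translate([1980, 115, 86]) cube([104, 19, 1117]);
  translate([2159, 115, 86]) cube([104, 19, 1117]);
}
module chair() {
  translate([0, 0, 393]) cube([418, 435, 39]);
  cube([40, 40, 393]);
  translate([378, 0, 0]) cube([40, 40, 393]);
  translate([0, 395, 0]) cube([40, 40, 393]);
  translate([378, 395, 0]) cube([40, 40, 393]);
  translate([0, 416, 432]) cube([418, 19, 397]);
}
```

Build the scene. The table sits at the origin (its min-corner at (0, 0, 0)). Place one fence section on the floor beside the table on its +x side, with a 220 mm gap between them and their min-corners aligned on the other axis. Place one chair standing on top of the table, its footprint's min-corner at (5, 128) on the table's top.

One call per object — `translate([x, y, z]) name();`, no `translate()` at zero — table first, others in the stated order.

table();
translate([1056, 0, 0]) fence_section();
translate([5, 128, 696]) chair();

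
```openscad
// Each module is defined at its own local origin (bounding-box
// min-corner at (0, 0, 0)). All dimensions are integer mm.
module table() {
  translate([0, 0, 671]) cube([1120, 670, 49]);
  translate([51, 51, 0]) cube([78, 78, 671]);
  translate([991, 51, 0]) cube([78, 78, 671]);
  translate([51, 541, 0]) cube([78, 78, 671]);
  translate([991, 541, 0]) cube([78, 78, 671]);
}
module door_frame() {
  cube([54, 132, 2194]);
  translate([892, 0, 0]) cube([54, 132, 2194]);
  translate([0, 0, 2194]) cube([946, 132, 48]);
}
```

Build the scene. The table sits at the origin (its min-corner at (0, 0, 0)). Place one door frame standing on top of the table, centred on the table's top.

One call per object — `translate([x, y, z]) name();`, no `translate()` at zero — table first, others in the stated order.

table();
translate([87, 269, 720]) door_frame();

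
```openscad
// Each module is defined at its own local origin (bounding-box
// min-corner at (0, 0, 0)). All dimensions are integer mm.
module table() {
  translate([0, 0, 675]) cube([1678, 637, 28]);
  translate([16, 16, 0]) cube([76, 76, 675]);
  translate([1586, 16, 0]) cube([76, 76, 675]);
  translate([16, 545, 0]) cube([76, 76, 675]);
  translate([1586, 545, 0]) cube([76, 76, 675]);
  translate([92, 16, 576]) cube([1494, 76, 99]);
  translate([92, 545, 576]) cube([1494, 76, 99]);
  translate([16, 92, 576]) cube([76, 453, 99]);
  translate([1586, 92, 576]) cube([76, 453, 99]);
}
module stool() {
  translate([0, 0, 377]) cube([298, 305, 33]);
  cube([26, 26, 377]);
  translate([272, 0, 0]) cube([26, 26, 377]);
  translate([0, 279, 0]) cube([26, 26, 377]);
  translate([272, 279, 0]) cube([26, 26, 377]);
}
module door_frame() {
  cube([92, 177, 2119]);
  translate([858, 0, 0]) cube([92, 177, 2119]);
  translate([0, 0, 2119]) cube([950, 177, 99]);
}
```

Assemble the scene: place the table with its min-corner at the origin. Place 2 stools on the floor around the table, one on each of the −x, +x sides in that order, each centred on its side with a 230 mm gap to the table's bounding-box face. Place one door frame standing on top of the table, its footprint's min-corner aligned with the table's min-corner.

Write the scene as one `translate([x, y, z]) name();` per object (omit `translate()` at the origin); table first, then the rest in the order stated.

table();
translate([-528, 166, 0]) stool();
translate([1908, 166, 0]) stool();
translate([0, 0, 703]) door_frame();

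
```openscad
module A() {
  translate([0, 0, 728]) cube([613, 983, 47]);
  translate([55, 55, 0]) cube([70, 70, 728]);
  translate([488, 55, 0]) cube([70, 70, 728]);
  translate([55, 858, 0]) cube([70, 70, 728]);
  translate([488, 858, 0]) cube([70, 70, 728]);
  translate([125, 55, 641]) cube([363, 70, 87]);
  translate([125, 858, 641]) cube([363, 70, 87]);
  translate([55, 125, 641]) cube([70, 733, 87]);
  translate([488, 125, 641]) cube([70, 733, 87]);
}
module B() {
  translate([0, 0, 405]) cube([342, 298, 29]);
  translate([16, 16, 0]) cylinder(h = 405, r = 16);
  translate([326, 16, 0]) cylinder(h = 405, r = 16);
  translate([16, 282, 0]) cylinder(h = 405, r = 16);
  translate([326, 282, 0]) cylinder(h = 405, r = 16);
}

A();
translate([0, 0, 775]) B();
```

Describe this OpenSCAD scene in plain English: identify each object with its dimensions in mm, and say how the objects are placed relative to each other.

A is a table: top 613 mm (x) × 983 mm (y), 47 mm thick, upper face at z = 775 mm, on four 70×70 mm square legs, each inset 55 mm from the nearest pair of top edges, running from z = 0 to the bottom of the top. Four apron rails, 70 mm thick and 87 mm tall, run between adjacent legs with their top edges flush with the underside of the top and their outer faces flush with the legs' outer faces.

B is a four-legged stool. The seat is 342×298 mm, 29 mm thick, top at z = 434 mm. It stands on four round legs, each 32 mm in diameter, from z = 0 to the seat underside, each leg's axis is inset half a diameter from the nearest pair of seat edges (so the leg's bounding box is flush with the corner).

The stool is on top of the table.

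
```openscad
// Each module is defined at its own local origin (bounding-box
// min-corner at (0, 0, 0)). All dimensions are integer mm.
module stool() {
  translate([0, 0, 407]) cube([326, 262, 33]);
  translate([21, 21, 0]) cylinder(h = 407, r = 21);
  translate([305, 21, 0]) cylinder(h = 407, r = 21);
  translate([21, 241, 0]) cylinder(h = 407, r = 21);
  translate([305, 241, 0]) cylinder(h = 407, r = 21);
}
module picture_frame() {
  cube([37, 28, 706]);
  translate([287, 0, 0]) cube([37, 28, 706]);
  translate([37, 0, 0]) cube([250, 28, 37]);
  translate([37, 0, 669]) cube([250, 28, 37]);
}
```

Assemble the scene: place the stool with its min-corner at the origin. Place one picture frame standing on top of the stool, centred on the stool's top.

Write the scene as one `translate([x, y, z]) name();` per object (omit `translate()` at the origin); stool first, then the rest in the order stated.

stool();
translate([1, 117, 440]) picture_frame();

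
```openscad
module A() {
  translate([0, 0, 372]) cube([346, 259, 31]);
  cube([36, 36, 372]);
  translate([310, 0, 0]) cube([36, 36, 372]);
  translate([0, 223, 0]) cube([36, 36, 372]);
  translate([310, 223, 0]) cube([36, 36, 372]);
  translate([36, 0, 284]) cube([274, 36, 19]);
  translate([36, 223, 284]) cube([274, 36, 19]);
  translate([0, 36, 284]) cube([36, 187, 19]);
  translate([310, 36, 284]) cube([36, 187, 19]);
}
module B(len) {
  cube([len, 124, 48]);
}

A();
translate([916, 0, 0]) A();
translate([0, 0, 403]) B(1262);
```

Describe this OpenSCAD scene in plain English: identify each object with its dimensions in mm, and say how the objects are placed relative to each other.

A is a four-legged stool. The seat is 346×259 mm, 31 mm thick, top at z = 403 mm. It stands on four square legs, each 36×36 mm in cross-section, from z = 0 to the seat underside, each flush with a corner of the seat. Four stretchers, 36 mm wide and 19 mm tall, connect adjacent legs with their undersides at z = 284 mm, each running between the inner faces of the legs it joins and aligned with the legs' outer faces on the other axis.

B is a rectangular beam 1262 mm long (x), 124 mm deep (y), 48 mm thick (z).

The beam spans the tops of two stools placed 570 mm apart, resting at z = 403 mm.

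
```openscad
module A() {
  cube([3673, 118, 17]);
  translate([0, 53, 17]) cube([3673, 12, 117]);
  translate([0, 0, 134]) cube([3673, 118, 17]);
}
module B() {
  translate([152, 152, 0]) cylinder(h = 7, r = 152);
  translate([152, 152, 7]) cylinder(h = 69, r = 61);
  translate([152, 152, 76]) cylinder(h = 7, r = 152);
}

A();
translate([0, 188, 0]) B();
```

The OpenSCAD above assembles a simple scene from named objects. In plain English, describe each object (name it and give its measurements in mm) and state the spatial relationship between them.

A is an I-beam lying along x, 3673 mm long. Overall section height 151 mm. Two flanges 118 mm wide (y) and 17 mm thick, one on the floor and one at the top; a web 12 mm thick runs between them, centred on the flange width.

B is a spool: two coaxial disc flanges of radius 152 mm and thickness 7 mm, joined by a core cylinder of radius 61 mm and height 69 mm. The lower flange rests on z = 0 and the three cylinders share a vertical axis.

The spool is on the floor beside the I-beam on its +y side.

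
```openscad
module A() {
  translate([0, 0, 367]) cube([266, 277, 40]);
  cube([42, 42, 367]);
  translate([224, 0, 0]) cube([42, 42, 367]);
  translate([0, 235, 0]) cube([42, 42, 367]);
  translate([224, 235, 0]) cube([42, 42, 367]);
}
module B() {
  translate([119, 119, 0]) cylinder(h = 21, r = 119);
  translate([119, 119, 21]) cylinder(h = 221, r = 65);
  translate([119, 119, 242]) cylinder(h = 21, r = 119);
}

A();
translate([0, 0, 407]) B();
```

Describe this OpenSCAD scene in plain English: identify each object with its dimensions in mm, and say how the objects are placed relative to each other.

A is a four-legged stool. The seat is a 266×277×40 mm slab whose top surface is at z = 407 mm; four square legs, each 42×42 mm in cross-section, run from the floor (z = 0) to the underside of the seat, each flush with a corner of the seat.

B is a spool: two coaxial disc flanges of radius 119 mm and thickness 21 mm, joined by a core cylinder of radius 65 mm and height 221 mm. The lower flange rests on z = 0 and the three cylinders share a vertical axis.

The spool is on top of the stool.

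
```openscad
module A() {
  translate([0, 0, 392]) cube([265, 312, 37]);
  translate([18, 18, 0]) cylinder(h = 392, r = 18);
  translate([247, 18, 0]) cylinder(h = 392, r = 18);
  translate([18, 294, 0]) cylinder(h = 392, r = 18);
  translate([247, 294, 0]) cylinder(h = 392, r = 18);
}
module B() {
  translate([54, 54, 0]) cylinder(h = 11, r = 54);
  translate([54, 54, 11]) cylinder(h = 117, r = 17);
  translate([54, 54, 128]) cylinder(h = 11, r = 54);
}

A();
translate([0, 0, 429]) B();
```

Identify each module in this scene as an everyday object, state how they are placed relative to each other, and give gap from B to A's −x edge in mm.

The spool's min-x is at 0; the stool's min-x is 0; gap = 0 mm.

A is a stool. B is a spool. The spool is on top of the stool. The gap from the spool to the stool's −x edge is 0 mm.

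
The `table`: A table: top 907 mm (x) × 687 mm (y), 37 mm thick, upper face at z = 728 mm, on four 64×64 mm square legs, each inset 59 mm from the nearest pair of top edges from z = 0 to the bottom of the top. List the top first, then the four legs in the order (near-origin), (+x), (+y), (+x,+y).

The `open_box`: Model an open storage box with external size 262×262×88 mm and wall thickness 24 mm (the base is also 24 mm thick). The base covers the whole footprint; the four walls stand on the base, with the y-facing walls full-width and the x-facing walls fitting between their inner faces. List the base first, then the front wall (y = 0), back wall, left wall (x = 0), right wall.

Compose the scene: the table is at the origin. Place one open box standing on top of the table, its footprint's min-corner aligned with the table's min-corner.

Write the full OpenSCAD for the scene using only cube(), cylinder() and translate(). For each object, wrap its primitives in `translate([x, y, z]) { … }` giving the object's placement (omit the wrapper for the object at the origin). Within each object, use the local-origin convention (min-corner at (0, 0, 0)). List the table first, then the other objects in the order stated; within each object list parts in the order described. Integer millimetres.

translate([0, 0, 691]) cube([907, 687, 37]);
translate([59, 59, 0]) cube([64, 64, 691]);
translate([784, 59, 0]) cube([64, 64, 691]);
translate([59, 564, 0]) cube([64, 64, 691]);
translate([784, 564, 0]) cube([64, 64, 691]);
translate([0, 0, 728]) {
  cube([262, 262, 24]);
  translate([0, 0, 24]) cube([262, 24, 64]);
  translate([0, 238, 24]) cube([262, 24, 64]);
  translate([0, 24, 24]) cube([24, 214, 64]);
  translate([238, 24, 24]) cube([24, 214, 64]);
}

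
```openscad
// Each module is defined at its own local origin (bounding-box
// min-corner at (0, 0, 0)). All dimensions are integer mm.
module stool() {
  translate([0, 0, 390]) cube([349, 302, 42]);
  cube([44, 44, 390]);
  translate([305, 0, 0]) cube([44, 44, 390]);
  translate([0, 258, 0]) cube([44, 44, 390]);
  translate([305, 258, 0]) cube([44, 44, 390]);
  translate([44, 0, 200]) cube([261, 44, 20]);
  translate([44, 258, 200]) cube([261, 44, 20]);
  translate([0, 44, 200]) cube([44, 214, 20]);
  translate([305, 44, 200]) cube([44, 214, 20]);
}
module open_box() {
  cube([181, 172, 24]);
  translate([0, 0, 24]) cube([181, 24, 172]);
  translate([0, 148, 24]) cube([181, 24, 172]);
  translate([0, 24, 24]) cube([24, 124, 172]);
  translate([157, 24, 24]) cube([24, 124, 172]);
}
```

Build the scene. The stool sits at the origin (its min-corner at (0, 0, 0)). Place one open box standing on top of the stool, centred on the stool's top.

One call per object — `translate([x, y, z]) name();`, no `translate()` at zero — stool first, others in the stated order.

stool();
translate([84, 65, 432]) open_box();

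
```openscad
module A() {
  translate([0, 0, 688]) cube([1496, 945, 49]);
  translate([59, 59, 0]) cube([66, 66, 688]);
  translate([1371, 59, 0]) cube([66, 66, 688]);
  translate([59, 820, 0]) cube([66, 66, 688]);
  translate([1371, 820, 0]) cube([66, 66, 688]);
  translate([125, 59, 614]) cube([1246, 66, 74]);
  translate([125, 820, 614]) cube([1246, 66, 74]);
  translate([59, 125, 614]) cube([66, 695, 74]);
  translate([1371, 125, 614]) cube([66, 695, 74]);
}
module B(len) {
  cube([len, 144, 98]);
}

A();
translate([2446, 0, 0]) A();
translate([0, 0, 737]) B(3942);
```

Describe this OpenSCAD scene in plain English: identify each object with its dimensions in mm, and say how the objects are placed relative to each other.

A is a rectangular dining table. The top is 1496×945×49 mm with its upper surface at z = 737 mm. It stands on four 66×66 mm square legs, each inset 59 mm from the nearest pair of top edges, running from the floor to the underside of the top. Four apron rails, 66 mm thick and 74 mm tall, run between adjacent legs with their top edges flush with the underside of the top and their outer faces flush with the legs' outer faces.

B is a rectangular beam 3942 mm long (x), 144 mm deep (y), 98 mm thick (z).

The beam spans the tops of two tables placed 950 mm apart, resting at z = 737 mm.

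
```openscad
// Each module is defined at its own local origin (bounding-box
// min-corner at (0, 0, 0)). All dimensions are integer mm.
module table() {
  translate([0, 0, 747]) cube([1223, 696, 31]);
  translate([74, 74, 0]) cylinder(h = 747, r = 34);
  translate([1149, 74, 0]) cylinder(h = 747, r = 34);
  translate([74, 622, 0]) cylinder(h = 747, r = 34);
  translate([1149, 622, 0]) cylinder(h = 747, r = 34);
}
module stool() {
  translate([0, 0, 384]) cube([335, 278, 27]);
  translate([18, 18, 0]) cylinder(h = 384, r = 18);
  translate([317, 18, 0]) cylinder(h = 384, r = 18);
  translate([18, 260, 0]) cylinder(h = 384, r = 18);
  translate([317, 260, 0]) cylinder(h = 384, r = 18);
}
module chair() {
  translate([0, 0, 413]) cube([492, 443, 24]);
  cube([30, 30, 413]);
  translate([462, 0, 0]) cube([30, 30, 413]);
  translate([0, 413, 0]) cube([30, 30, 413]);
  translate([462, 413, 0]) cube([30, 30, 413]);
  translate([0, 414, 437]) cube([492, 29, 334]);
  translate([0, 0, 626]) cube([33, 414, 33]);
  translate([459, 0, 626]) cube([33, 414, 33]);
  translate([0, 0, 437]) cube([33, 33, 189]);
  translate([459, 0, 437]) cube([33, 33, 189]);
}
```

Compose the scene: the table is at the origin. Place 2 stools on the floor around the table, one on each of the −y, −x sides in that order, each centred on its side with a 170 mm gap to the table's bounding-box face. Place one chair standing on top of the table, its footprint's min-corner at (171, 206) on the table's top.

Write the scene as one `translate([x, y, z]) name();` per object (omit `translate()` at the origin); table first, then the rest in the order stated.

table();
translate([444, -448, 0]) stool();
translate([-505, 209, 0]) stool();
translate([171, 206, 778]) chair();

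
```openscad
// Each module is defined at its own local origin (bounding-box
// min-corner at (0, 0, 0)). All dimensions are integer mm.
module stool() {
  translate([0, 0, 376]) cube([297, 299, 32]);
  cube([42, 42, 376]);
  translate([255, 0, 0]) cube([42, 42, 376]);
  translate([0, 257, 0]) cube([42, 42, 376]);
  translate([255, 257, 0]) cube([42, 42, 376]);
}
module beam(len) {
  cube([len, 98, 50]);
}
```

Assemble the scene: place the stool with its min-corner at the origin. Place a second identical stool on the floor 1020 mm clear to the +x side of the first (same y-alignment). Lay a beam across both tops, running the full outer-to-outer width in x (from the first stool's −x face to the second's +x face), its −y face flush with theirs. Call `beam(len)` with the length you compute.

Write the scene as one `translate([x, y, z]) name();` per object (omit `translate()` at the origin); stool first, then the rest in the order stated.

stool();
translate([1317, 0, 0]) stool();
translate([0, 0, 408]) beam(1614);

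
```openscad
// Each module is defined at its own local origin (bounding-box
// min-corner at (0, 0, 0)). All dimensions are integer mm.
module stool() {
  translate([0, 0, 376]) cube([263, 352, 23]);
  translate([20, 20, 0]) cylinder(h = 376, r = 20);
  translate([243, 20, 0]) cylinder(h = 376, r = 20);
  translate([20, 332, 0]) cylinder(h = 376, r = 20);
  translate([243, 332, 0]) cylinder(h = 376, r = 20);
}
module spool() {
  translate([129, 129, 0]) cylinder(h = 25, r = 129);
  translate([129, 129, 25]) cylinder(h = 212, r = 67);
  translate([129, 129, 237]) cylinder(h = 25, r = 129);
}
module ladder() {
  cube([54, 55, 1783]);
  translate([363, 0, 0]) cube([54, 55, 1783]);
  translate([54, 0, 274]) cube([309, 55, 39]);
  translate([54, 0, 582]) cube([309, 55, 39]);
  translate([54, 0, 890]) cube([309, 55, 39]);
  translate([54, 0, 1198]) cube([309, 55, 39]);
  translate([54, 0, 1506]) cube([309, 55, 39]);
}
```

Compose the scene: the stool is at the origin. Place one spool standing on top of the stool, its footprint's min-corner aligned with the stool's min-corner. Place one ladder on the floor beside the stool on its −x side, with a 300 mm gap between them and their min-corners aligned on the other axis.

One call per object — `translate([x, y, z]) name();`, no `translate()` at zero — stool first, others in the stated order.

stool();
translate([0, 0, 399]) spool();
translate([-717, 0, 0]) ladder();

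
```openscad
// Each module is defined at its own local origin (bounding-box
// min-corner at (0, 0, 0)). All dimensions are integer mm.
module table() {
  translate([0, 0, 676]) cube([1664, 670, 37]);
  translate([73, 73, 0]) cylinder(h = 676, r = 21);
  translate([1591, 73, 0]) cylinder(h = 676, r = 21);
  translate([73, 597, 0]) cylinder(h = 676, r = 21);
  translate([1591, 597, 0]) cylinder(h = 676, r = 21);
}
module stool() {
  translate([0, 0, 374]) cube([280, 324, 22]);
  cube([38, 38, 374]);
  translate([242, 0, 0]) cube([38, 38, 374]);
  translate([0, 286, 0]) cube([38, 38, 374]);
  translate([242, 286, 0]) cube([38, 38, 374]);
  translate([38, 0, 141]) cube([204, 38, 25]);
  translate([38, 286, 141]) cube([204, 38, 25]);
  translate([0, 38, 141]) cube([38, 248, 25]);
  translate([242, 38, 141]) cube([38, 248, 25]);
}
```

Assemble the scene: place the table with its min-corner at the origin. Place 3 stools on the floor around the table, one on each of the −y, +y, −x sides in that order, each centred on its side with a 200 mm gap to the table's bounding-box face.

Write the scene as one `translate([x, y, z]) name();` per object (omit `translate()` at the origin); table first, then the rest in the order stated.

table();
translate([692, -524, 0]) stool();
translate([692, 870, 0]) stool();
translate([-480, 173, 0]) stool();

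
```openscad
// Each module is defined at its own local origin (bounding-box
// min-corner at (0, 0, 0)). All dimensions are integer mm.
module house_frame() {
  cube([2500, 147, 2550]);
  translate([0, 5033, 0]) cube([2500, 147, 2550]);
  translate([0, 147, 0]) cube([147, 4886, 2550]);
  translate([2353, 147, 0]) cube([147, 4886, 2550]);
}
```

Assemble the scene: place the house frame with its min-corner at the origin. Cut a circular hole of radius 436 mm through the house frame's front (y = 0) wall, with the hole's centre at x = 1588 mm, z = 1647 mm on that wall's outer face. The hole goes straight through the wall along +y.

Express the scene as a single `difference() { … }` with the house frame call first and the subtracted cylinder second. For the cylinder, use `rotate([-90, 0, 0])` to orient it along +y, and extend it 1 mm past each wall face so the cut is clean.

difference() {
  house_frame();
  translate([1588, -1, 1647]) rotate([-90, 0, 0]) cylinder(h = 149, r = 436);
}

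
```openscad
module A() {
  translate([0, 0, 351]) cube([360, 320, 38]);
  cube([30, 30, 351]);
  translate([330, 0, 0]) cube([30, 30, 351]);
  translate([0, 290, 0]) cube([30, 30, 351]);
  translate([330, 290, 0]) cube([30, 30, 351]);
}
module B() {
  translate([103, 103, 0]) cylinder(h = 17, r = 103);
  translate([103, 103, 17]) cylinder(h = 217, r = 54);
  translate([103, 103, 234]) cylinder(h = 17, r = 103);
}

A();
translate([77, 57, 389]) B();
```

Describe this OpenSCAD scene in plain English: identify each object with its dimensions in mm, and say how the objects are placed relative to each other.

A is a four-legged stool. The seat is 360×320 mm, 38 mm thick, top at z = 389 mm. It stands on four square legs, each 30×30 mm in cross-section, from z = 0 to the seat underside, each flush with a corner of the seat.

B is a spool: two coaxial disc flanges of radius 103 mm and thickness 17 mm, joined by a core cylinder of radius 54 mm and height 217 mm. The lower flange rests on z = 0 and the three cylinders share a vertical axis.

The spool is on top of the stool, centred.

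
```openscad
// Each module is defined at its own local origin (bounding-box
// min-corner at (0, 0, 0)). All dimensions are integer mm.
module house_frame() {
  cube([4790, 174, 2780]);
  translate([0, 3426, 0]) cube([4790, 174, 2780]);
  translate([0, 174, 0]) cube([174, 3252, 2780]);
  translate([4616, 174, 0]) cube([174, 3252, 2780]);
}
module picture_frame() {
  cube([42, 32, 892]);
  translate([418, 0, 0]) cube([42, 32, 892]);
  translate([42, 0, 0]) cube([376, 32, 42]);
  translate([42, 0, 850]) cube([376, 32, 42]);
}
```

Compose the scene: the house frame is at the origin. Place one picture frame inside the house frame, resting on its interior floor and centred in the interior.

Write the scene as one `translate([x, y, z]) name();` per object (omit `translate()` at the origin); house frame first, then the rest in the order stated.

house_frame();
translate([2165, 1784, 0]) picture_frame();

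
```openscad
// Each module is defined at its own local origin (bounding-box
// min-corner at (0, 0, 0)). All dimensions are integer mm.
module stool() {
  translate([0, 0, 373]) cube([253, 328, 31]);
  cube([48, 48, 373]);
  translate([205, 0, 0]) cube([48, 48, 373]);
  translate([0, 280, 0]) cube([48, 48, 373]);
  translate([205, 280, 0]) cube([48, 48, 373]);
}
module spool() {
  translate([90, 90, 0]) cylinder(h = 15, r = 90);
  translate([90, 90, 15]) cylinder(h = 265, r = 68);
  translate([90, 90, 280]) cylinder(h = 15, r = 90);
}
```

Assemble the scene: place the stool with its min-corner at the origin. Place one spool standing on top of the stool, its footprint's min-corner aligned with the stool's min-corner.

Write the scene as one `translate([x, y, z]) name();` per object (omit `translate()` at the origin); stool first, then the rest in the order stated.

stool();
translate([0, 0, 404]) spool();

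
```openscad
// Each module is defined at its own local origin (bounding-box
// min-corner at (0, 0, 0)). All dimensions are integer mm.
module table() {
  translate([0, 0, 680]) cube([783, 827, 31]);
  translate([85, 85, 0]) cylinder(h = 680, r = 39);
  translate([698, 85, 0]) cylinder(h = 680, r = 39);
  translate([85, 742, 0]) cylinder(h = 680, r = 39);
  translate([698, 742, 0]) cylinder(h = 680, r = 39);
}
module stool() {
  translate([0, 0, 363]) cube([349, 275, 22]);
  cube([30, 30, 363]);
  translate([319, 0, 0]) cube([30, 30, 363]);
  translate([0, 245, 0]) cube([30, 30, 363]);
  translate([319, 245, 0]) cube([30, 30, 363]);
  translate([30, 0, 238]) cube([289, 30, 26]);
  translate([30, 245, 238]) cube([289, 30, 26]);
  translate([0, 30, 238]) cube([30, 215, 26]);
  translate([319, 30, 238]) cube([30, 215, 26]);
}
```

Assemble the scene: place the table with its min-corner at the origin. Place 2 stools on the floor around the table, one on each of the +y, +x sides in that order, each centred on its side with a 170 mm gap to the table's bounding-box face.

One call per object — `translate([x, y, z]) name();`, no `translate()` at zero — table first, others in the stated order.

table();
translate([217, 997, 0]) stool();
translate([953, 276, 0]) stool();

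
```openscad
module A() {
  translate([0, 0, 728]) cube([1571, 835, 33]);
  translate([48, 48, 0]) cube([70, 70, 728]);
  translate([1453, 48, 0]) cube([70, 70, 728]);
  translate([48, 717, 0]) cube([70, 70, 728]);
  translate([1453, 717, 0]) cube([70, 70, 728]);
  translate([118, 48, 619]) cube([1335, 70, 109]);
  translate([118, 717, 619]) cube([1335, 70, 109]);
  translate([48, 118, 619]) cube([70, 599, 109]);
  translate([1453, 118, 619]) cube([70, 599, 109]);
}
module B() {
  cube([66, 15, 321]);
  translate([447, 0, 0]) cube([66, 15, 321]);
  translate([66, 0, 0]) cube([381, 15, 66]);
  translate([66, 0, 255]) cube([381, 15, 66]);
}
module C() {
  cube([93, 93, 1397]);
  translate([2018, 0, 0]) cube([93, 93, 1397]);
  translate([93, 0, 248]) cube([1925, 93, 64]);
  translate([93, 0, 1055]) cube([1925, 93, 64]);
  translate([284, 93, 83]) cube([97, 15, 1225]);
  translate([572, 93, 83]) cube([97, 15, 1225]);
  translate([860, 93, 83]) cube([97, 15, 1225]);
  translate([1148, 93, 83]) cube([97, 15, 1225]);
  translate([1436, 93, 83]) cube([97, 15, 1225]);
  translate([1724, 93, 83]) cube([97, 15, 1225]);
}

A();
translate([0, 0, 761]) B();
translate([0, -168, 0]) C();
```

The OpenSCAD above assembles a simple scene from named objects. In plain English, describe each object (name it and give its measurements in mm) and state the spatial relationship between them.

A is a rectangular dining table. The top is 1571×835×33 mm with its upper surface at z = 761 mm. It stands on four 70×70 mm square legs, each inset 48 mm from the nearest pair of top edges, running from the floor to the underside of the top. Four apron rails, 70 mm thick and 109 mm tall, run between adjacent legs with their top edges flush with the underside of the top and their outer faces flush with the legs' outer faces.

B is a picture frame with a 381×189 mm rectangular opening (x by z) and a uniform 66 mm border on every side. Frame depth is 15 mm along y. It is built from two vertical stiles running the full outside height and two horizontal rails spanning the gap between the stiles.

C is a fence section. Two 93×93 mm posts, 1397 mm tall, stand on the floor with a clear span of 1925 mm between their inner faces. Two horizontal rails of 93×64 mm section span the gap between the posts with their undersides at z = 248 mm and z = 1055 mm, flush with the posts' −y face. 6 pickets, each 97 mm wide, 15 mm thick and 1225 mm tall, are fixed to the +y face of the rails with their bottoms at z = 83 mm, evenly spaced across the span with equal gaps (rounded down to the nearest mm) at the −x end and between each pair — any rounding remainder accumulates at the +x end.

The picture frame is on top of the table. The fence section is on the floor beside the table on its −y side.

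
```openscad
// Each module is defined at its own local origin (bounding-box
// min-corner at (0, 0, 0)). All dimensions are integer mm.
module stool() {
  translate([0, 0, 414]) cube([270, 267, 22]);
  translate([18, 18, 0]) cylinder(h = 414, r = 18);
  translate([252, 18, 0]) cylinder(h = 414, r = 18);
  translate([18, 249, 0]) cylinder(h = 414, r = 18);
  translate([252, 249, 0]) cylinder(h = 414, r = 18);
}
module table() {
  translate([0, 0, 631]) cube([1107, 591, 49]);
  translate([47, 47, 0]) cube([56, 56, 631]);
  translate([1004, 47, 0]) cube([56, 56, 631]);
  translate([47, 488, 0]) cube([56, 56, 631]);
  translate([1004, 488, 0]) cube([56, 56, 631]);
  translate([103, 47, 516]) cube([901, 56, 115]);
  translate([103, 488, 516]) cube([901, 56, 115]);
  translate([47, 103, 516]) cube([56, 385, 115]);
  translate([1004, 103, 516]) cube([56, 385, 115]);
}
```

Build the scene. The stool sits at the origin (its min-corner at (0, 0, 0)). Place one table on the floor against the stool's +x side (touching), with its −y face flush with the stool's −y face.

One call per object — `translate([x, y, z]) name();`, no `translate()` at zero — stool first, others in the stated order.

stool();
translate([270, 0, 0]) table();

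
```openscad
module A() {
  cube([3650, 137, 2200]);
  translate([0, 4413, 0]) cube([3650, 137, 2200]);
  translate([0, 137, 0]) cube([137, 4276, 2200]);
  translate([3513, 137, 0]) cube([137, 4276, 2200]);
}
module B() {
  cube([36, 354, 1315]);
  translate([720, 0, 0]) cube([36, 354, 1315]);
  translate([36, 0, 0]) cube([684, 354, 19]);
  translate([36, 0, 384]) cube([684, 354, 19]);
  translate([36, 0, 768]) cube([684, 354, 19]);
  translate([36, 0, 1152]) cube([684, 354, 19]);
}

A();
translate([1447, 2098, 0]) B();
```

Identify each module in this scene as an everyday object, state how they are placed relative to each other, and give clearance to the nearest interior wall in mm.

Clearances: x = 1310, y = 1961; minimum 1310 mm.

A is a house frame. B is a bookshelf. The bookshelf sits inside the house frame, centred. The clearance to the nearest interior wall is 1310 mm.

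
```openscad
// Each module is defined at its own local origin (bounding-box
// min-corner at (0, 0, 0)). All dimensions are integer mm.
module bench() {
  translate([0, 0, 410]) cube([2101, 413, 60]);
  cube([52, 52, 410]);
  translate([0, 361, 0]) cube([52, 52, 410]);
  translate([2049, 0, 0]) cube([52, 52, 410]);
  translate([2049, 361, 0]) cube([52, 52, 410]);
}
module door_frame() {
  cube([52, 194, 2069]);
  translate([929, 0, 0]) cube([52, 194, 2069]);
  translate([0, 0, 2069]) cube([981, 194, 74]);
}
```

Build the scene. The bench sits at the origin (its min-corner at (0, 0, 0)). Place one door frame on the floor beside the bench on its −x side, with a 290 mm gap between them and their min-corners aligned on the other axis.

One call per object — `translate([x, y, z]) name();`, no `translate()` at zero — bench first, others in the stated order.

bench();
translate([-1271, 0, 0]) door_frame();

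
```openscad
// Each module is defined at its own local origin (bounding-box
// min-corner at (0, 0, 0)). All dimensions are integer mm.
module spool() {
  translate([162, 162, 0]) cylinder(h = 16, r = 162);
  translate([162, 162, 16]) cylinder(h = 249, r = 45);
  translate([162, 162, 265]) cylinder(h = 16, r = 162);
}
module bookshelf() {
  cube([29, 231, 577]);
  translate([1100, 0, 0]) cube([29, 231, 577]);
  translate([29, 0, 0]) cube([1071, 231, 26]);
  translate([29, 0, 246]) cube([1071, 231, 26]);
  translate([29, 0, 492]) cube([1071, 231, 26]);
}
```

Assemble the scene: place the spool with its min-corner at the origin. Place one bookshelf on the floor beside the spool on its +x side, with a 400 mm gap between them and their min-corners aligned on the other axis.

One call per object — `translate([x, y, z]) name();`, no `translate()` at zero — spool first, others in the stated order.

spool();
translate([724, 0, 0]) bookshelf();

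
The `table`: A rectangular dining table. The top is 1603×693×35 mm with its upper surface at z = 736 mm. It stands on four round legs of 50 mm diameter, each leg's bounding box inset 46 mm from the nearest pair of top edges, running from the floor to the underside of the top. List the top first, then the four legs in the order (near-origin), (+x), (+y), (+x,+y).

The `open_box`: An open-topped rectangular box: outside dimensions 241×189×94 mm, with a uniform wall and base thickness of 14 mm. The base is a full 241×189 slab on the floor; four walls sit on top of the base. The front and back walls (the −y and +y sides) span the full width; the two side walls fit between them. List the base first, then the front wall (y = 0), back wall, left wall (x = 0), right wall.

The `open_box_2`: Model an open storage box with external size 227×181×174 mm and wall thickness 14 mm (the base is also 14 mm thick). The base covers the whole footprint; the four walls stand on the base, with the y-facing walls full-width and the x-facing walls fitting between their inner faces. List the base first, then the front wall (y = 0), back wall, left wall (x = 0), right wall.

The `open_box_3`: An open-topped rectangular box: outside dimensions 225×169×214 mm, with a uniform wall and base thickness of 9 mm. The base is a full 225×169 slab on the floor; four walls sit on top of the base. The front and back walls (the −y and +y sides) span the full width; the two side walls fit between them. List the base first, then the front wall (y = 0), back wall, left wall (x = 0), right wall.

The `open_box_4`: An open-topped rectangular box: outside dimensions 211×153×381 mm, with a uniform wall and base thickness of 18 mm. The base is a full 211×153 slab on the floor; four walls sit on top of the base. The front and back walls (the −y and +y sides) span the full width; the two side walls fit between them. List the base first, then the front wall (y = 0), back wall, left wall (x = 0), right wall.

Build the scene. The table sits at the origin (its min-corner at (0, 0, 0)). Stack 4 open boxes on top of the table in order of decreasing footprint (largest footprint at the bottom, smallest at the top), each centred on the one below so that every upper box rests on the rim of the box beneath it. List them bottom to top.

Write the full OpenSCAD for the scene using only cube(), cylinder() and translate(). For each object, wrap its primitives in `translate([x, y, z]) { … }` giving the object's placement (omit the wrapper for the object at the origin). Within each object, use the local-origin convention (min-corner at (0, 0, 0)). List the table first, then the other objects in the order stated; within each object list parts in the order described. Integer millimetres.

translate([0, 0, 701]) cube([1603, 693, 35]);
translate([71, 71, 0]) cylinder(h = 701, r = 25);
translate([1532, 71, 0]) cylinder(h = 701, r = 25);
translate([71, 622, 0]) cylinder(h = 701, r = 25);
translate([1532, 622, 0]) cylinder(h = 701, r = 25);
translate([681, 252, 736]) {
  cube([241, 189, 14]);
  translate([0, 0, 14]) cube([241, 14, 80]);
  translate([0, 175, 14]) cube([241, 14, 80]);
  translate([0, 14, 14]) cube([14, 161, 80]);
  translate([227, 14, 14]) cube([14, 161, 80]);
}
translate([688, 256, 830]) {
  cube([227, 181, 14]);
  translate([0, 0, 14]) cube([227, 14, 160]);
  translate([0, 167, 14]) cube([227, 14, 160]);
  translate([0, 14, 14]) cube([14, 153, 160]);
  translate([213, 14, 14]) cube([14, 153, 160]);
}
translate([689, 262, 1004]) {
  cube([225, 169, 9]);
  translate([0, 0, 9]) cube([225, 9, 205]);
  translate([0, 160, 9]) cube([225, 9, 205]);
  translate([0, 9, 9]) cube([9, 151, 205]);
  translate([216, 9, 9]) cube([9, 151, 205]);
}
translate([696, 270, 1218]) {
  cube([211, 153, 18]);
  translate([0, 0, 18]) cube([211, 18, 363]);
  translate([0, 135, 18]) cube([211, 18, 363]);
  translate([0, 18, 18]) cube([18, 117, 363]);
  translate([193, 18, 18]) cube([18, 117, 363]);
}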